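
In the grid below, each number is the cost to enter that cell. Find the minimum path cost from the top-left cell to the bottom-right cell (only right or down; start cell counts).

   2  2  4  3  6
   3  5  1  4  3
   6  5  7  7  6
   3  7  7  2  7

Take r0c0 -> r0c1 -> r0c2 -> r1c2 -> r1c3 -> r1c4 -> r2c4 -> r3c4 for a total of 2 + 2 + 4 + 1 + 4 + 3 + 6 + 7 = 29.
(Top row then right column would cost 33.)

29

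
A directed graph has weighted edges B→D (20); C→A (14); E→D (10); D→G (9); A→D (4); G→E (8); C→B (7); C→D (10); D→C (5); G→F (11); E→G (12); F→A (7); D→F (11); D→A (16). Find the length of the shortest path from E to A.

A few of the E→A routes:
E→D→F→A: 10 + 11 + 7 = 28
E→D→C→A: 10 + 5 + 14 = 29
E→D→A: 10 + 16 = 26
Best route has total 26.

26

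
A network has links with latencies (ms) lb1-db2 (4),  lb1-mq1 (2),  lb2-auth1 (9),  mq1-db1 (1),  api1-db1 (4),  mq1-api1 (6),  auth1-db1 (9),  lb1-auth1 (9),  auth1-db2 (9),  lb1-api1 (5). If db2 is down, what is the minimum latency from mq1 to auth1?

Checking several routes:
mq1 -> db1 -> api1 -> lb1 -> auth1: 1 + 4 + 5 + 9 = 19
mq1 -> lb1 -> auth1: 2 + 9 = 11
mq1 -> db1 -> auth1: 1 + 9 = 10
mq1 -> api1 -> db1 -> auth1: 6 + 4 + 9 = 19
The minimum is 10 ms.

10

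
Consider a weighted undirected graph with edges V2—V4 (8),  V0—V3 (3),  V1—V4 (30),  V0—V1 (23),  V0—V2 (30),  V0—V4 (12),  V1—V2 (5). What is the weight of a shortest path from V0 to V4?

12

Candidate routes:
V0-V2-V1-V4: 30 + 5 + 30 = 65
V0-V4: 12
V0-V2-V4: 30 + 8 = 38
V0-V1-V4: 23 + 30 = 53
V0-V1-V2-V4: 23 + 5 + 8 = 36
Best route has total 12.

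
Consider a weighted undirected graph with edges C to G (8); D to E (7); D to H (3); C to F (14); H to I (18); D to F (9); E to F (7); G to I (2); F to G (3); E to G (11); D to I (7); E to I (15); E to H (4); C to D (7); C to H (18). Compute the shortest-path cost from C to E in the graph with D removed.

Some routes from C to E avoiding D:
C-G-F-E: 8 + 3 + 7 = 18
C-G-E: 8 + 11 = 19
C-F-E: 14 + 7 = 21
C-H-E: 18 + 4 = 22
Shortest: 18.

18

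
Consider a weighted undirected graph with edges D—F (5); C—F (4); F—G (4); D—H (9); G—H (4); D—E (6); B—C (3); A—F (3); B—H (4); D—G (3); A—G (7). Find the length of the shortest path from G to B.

8

A few of the G→B routes:
G - D - F - C - B: 3 + 5 + 4 + 3 = 15
G - H - B: 4 + 4 = 8
G - F - C - B: 4 + 4 + 3 = 11
The minimum is 8.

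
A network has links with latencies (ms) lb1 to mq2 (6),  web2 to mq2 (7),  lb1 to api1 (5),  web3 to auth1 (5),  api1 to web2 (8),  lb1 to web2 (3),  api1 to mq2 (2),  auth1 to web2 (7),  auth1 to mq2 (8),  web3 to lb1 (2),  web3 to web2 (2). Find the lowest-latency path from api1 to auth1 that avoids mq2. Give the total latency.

Checking several routes:
api1→lb1→web2→web3→auth1: 5 + 3 + 2 + 5 = 15
api1→lb1→web2→auth1: 5 + 3 + 7 = 15
api1→lb1→web3→auth1: 5 + 2 + 5 = 12
Shortest: 12 ms.

12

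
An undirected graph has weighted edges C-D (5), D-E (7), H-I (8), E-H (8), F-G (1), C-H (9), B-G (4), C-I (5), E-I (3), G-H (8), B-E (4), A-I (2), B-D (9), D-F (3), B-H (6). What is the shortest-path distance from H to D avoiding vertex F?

14

A few of the H→D routes:
H-C-D: 9 + 5 = 14
H-B-D: 6 + 9 = 15
H-B-E-D: 6 + 4 + 7 = 17
H-E-D: 8 + 7 = 15
Best route has total 14.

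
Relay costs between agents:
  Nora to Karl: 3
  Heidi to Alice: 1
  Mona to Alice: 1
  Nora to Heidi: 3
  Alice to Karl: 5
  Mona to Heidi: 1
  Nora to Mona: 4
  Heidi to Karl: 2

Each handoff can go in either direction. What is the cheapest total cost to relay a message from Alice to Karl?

3

Some routes from Alice to Karl:
Alice -> Mona -> Heidi -> Karl: 1 + 1 + 2 = 4
Alice -> Mona -> Nora -> Karl: 1 + 4 + 3 = 8
Alice -> Karl: 5
Alice -> Heidi -> Nora -> Karl: 1 + 3 + 3 = 7
Alice -> Mona -> Heidi -> Nora -> Karl: 1 + 1 + 3 + 3 = 8
Alice -> Heidi -> Karl: 1 + 2 = 3
The minimum is 3.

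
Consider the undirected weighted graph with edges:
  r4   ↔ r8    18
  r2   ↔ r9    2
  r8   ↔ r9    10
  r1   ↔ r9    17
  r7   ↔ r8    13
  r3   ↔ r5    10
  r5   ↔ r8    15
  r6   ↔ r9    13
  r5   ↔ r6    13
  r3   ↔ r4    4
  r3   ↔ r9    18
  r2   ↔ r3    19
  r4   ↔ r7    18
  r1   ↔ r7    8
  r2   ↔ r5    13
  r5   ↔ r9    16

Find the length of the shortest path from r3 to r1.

Checking several routes:
r3 - r2 - r9 - r1: 19 + 2 + 17 = 38
r3 - r5 - r2 - r9 - r1: 10 + 13 + 2 + 17 = 42
r3 - r9 - r1: 18 + 17 = 35
r3 - r4 - r7 - r1: 4 + 18 + 8 = 30
The minimum is 30.

30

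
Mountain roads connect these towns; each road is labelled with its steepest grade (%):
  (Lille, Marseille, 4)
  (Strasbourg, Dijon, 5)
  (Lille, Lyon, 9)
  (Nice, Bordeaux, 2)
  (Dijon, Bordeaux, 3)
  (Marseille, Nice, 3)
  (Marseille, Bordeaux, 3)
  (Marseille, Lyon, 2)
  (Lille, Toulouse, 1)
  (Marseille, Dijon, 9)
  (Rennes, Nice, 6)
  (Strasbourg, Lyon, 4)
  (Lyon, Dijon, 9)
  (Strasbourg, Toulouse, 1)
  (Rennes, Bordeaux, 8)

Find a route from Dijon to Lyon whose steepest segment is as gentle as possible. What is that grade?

3

A few of the Dijon→Lyon routes:
Dijon → Bordeaux → Nice → Marseille → Lyon: max(3, 2, 3, 2) = 3
Dijon → Strasbourg → Lyon: max(5, 4) = 5
Dijon → Bordeaux → Nice → Marseille → Lille → Toulouse → Strasbourg → Lyon: max(3, 2, 3, 4, 1, 1, 4) = 4
Dijon → Strasbourg → Toulouse → Lille → Marseille → Lyon: max(5, 1, 1, 4, 2) = 5
Dijon → Bordeaux → Marseille → Lille → Toulouse → Strasbourg → Lyon: max(3, 3, 4, 1, 1, 4) = 4
Dijon → Bordeaux → Marseille → Lyon: max(3, 3, 2) = 3
The minimum achievable maximum is 3%.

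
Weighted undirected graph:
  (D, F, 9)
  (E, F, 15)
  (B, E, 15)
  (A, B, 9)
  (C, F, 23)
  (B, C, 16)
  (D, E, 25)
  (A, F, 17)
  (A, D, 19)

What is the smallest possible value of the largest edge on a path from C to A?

16

Checking several routes:
C → F → D → A: max(23, 9, 19) = 23
C → B → E → F → A: max(16, 15, 15, 17) = 17
C → B → E → F → D → A: max(16, 15, 15, 9, 19) = 19
C → F → E → B → A: max(23, 15, 15, 9) = 23
C → B → A: max(16, 9) = 16
Best route has worst link 16.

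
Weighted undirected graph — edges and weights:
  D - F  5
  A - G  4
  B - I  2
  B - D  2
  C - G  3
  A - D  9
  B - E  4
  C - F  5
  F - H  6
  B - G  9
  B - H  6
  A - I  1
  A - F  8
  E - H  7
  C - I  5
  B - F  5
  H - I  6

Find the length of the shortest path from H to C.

11

Checking several routes:
H-I-C: 6 + 5 = 11
H-F-C: 6 + 5 = 11
H-B-F-C: 6 + 5 + 5 = 16
H-B-I-C: 6 + 2 + 5 = 13
H-I-A-G-C: 6 + 1 + 4 + 3 = 14
Best route has total 11.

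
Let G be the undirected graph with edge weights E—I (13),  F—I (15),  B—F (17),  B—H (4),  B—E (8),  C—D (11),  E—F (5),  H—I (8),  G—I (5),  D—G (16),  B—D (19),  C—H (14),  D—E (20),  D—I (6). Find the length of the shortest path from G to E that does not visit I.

36

Paths from G to E avoiding I:
G→D→E: 16 + 20 = 36
G→D→B→E: 16 + 19 + 8 = 43
G→D→C→H→B→E: 16 + 11 + 14 + 4 + 8 = 53
G→D→C→H→B→F→E: 16 + 11 + 14 + 4 + 17 + 5 = 67
G→D→B→F→E: 16 + 19 + 17 + 5 = 57
Shortest: 36.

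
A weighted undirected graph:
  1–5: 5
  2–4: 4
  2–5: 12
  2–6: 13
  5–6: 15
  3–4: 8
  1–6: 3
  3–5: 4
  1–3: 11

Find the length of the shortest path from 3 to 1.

Some routes from 3 to 1:
3-5-1: 4 + 5 = 9
3-1: 11
3-5-6-1: 4 + 15 + 3 = 22
The minimum is 9.

9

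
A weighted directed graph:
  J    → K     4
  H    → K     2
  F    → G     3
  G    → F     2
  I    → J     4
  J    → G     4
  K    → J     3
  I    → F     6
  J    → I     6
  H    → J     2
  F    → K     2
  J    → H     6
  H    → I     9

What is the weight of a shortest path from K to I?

9

Routes from K to I:
K - J - I: 3 + 6 = 9
K - J - H - I: 3 + 6 + 9 = 18
Shortest: 9.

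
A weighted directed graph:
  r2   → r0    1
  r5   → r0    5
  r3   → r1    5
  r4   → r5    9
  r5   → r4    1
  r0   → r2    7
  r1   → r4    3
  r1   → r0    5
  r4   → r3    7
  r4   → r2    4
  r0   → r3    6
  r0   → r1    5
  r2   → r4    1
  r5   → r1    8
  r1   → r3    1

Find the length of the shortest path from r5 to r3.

8

Some routes from r5 to r3:
r5→r1→r3: 8 + 1 = 9
r5→r4→r3: 1 + 7 = 8
r5→r0→r1→r3: 5 + 5 + 1 = 11
The minimum is 8.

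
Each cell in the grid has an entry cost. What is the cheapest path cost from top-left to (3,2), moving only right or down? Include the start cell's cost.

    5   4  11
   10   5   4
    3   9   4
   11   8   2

24

Best path: [0,0] [0,1] [1,1] [1,2] [2,2] [3,2]
Cost: 5 + 4 + 5 + 4 + 4 + 2 = 24
For comparison, the top-then-right route costs 30.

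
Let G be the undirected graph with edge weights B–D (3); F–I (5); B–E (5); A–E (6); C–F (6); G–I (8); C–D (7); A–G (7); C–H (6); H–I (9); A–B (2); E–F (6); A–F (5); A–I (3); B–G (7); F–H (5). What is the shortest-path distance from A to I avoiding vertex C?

3

Some routes from A to I avoiding C:
A→E→F→I: 6 + 6 + 5 = 17
A→F→I: 5 + 5 = 10
A→G→I: 7 + 8 = 15
A→I: 3
Shortest: 3.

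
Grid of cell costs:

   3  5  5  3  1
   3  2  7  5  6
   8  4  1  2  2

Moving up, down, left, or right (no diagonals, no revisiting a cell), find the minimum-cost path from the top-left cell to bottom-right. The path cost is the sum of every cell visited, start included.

Take (0,0) -> (1,0) -> (1,1) -> (2,1) -> (2,2) -> (2,3) -> (2,4) for a total of 3 + 3 + 2 + 4 + 1 + 2 + 2 = 17.

17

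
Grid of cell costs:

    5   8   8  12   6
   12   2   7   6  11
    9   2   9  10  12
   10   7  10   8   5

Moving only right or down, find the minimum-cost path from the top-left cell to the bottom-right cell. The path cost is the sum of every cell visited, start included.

Take (0,0) (0,1) (1,1) (2,1) (3,1) (3,2) (3,3) (3,4) for a total of 5 + 8 + 2 + 2 + 7 + 10 + 8 + 5 = 47.
(Top row then right column would cost 67.)

47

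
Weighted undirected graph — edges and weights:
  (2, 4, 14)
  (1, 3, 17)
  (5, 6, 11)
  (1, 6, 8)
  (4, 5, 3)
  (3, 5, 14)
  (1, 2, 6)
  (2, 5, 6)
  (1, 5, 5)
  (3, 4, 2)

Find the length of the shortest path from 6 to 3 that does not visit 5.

Routes from 6 to 3 avoiding 5:
6 - 1 - 3: 8 + 17 = 25
6 - 1 - 2 - 4 - 3: 8 + 6 + 14 + 2 = 30
Best route has total 25.

25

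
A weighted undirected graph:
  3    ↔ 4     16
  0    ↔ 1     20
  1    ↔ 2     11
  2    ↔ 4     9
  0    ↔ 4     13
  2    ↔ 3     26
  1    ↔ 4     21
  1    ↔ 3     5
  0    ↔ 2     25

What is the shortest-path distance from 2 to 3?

16

Some routes from 2 to 3:
2 - 1 - 3: 11 + 5 = 16
2 - 4 - 3: 9 + 16 = 25
2 - 4 - 1 - 3: 9 + 21 + 5 = 35
2 - 3: 26
2 - 4 - 0 - 1 - 3: 9 + 13 + 20 + 5 = 47
Best route has total 16.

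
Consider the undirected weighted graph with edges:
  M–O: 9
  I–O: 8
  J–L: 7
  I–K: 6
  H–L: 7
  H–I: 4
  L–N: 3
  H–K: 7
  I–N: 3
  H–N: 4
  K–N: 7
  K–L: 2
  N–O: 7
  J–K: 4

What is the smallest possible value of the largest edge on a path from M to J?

9

A few of the M→J routes:
M -> O -> I -> H -> N -> K -> L -> J: max(9, 8, 4, 4, 7, 2, 7) = 9
M -> O -> I -> H -> N -> K -> J: max(9, 8, 4, 4, 7, 4) = 9
M -> O -> I -> H -> N -> L -> K -> J: max(9, 8, 4, 4, 3, 2, 4) = 9
Smallest bottleneck: 9.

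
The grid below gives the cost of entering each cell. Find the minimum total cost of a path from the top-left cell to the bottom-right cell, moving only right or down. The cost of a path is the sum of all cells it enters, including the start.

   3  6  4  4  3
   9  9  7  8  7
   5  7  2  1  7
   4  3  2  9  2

Best path: [0,0] [0,1] [0,2] [1,2] [2,2] [2,3] [2,4] [3,4]
Cost: 3 + 6 + 4 + 7 + 2 + 1 + 7 + 2 = 32

32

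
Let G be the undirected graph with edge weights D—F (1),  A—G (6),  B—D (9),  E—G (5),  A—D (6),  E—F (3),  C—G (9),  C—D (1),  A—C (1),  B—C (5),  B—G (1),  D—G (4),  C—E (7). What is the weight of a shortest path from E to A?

6

Comparing a few candidate routes:
E - C - A: 7 + 1 = 8
E - F - D - C - A: 3 + 1 + 1 + 1 = 6
E - G - A: 5 + 6 = 11
E - F - D - A: 3 + 1 + 6 = 10
The minimum is 6.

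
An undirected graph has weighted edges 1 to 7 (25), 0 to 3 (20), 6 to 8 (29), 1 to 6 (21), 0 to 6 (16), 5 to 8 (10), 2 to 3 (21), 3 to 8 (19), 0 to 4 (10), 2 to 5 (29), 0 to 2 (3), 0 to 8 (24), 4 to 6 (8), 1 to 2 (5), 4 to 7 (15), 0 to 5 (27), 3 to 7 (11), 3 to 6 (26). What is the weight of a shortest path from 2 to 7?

Some routes from 2 to 7:
2-0-4-7: 3 + 10 + 15 = 28
2-3-7: 21 + 11 = 32
2-1-7: 5 + 25 = 30
The minimum is 28.

28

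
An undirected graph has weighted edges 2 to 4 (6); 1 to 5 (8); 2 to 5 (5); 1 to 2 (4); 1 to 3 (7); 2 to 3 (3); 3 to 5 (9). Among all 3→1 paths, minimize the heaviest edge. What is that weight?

A few of the 3→1 routes:
3 -> 1: max(7) = 7
3 -> 2 -> 5 -> 1: max(3, 5, 8) = 8
3 -> 2 -> 1: max(3, 4) = 4
3 -> 5 -> 2 -> 1: max(9, 5, 4) = 9
Smallest bottleneck: 4.

4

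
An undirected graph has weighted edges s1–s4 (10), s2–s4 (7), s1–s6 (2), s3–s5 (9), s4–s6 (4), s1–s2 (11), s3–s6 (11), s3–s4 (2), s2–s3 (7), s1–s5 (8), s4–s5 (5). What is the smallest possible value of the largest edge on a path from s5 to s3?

5

A few of the s5→s3 routes:
s5-s4-s3: max(5, 2) = 5
s5-s1-s6-s4-s2-s3: max(8, 2, 4, 7, 7) = 8
s5-s3: max(9) = 9
s5-s1-s6-s4-s3: max(8, 2, 4, 2) = 8
s5-s4-s2-s3: max(5, 7, 7) = 7
Smallest bottleneck: 5.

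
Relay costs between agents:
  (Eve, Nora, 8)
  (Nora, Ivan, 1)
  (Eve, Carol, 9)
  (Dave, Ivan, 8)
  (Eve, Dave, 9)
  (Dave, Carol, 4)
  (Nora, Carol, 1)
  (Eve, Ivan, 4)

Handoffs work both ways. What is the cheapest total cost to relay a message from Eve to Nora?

A few of the Eve→Nora routes:
Eve-Ivan-Dave-Carol-Nora: 4 + 8 + 4 + 1 = 17
Eve-Ivan-Nora: 4 + 1 = 5
Eve-Carol-Nora: 9 + 1 = 10
Eve-Dave-Ivan-Nora: 9 + 8 + 1 = 18
Eve-Nora: 8
Eve-Dave-Carol-Nora: 9 + 4 + 1 = 14
Best route has total 5.

5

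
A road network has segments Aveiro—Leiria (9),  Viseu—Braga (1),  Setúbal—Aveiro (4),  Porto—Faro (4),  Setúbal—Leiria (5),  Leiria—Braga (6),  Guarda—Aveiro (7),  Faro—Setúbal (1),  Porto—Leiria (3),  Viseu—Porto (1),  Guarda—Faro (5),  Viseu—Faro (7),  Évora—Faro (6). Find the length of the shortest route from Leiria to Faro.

Comparing a few candidate routes:
Leiria-Setúbal-Faro: 5 + 1 = 6
Leiria-Aveiro-Setúbal-Faro: 9 + 4 + 1 = 14
Leiria-Braga-Viseu-Faro: 6 + 1 + 7 = 14
Leiria-Porto-Viseu-Faro: 3 + 1 + 7 = 11
Leiria-Braga-Viseu-Porto-Faro: 6 + 1 + 1 + 4 = 12
Leiria-Porto-Faro: 3 + 4 = 7
Shortest: 6 mi.

6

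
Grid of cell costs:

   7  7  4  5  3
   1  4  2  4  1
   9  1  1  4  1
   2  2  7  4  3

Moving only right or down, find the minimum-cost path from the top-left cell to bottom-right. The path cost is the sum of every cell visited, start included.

22

Take (0,0) → (1,0) → (1,1) → (2,1) → (2,2) → (2,3) → (2,4) → (3,4) for a total of 7 + 1 + 4 + 1 + 1 + 4 + 1 + 3 = 22.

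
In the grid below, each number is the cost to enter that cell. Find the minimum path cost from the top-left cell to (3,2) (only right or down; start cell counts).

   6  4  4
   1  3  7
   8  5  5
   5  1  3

19

One optimal route is (0,0)→(1,0)→(1,1)→(2,1)→(3,1)→(3,2).
Its cost is 6 + 1 + 3 + 5 + 1 + 3 = 19.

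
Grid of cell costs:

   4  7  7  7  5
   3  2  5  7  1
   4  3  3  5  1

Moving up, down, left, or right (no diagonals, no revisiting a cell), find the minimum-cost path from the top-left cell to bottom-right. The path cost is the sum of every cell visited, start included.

21

One optimal route is r0c0 -> r1c0 -> r1c1 -> r2c1 -> r2c2 -> r2c3 -> r2c4.
Its cost is 4 + 3 + 2 + 3 + 3 + 5 + 1 = 21.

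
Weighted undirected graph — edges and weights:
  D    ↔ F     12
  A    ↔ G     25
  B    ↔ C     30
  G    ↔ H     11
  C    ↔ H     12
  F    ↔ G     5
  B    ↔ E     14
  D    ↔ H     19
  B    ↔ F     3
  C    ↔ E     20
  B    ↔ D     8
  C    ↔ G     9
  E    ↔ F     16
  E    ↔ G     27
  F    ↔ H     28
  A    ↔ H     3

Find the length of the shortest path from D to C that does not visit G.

Some routes from D to C avoiding G:
D - B - F - E - C: 8 + 3 + 16 + 20 = 47
D - H - C: 19 + 12 = 31
D - B - E - C: 8 + 14 + 20 = 42
D - B - C: 8 + 30 = 38
D - F - B - C: 12 + 3 + 30 = 45
The minimum is 31.

31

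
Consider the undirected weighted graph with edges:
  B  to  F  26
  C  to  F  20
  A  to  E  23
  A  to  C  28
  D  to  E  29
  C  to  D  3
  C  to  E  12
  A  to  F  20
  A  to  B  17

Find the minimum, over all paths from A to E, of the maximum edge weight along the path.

Some routes from A to E:
A - E: max(23) = 23
A - F - C - E: max(20, 20, 12) = 20
A - C - E: max(28, 12) = 28
A - B - F - C - E: max(17, 26, 20, 12) = 26
Smallest bottleneck: 20.

20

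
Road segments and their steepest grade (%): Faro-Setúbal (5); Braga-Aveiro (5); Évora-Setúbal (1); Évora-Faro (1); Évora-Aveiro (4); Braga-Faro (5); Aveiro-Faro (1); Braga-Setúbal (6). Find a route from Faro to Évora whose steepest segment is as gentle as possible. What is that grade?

1

A few of the Faro→Évora routes:
Faro - Aveiro - Évora: max(1, 4) = 4
Faro - Setúbal - Évora: max(5, 1) = 5
Faro - Setúbal - Braga - Aveiro - Évora: max(5, 6, 5, 4) = 6
Faro - Évora: max(1) = 1
Faro - Braga - Aveiro - Évora: max(5, 5, 4) = 5
Smallest bottleneck: 1%.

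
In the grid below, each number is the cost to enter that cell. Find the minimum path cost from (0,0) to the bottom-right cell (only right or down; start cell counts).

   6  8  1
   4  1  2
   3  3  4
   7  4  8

Take [0,0] -> [1,0] -> [1,1] -> [1,2] -> [2,2] -> [3,2] for a total of 6 + 4 + 1 + 2 + 4 + 8 = 25.
For comparison, the top-then-right route costs 29.

25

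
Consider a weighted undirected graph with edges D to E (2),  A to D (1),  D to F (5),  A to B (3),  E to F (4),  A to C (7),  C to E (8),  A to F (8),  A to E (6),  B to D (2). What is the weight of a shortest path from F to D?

5

Some routes from F to D:
F-E-A-D: 4 + 6 + 1 = 11
F-A-B-D: 8 + 3 + 2 = 13
F-E-D: 4 + 2 = 6
F-D: 5
F-A-D: 8 + 1 = 9
Shortest: 5.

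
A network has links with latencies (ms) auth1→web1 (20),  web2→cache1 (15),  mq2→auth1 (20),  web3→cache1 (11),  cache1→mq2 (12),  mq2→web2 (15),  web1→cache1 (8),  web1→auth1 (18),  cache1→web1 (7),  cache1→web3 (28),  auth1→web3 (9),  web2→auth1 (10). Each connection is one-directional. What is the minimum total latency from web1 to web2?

35

Candidate routes:
web1 - auth1 - web3 - cache1 - mq2 - web2: 18 + 9 + 11 + 12 + 15 = 65
web1 - cache1 - mq2 - web2: 8 + 12 + 15 = 35
Shortest: 35 ms.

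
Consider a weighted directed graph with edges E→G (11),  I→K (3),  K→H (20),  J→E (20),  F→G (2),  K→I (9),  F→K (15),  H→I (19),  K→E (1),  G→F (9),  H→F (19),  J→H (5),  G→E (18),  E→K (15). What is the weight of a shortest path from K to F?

Candidate routes:
K -> E -> G -> F: 1 + 11 + 9 = 21
K -> H -> F: 20 + 19 = 39
The minimum is 21.

21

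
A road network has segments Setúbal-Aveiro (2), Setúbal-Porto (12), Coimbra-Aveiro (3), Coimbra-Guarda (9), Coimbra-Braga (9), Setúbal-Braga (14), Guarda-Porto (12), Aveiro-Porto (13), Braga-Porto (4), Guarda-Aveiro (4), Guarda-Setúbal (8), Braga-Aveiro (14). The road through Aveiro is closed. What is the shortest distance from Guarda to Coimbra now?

Paths from Guarda to Coimbra avoiding Aveiro:
Guarda-Coimbra: 9
Guarda-Porto-Setúbal-Braga-Coimbra: 12 + 12 + 14 + 9 = 47
Guarda-Porto-Braga-Coimbra: 12 + 4 + 9 = 25
Guarda-Setúbal-Porto-Braga-Coimbra: 8 + 12 + 4 + 9 = 33
Guarda-Setúbal-Braga-Coimbra: 8 + 14 + 9 = 31
Best route has total 9 mi.

9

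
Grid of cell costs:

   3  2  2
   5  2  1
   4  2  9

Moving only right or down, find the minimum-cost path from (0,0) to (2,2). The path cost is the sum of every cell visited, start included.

17

Take [0,0] → [0,1] → [0,2] → [1,2] → [2,2] for a total of 3 + 2 + 2 + 1 + 9 = 17.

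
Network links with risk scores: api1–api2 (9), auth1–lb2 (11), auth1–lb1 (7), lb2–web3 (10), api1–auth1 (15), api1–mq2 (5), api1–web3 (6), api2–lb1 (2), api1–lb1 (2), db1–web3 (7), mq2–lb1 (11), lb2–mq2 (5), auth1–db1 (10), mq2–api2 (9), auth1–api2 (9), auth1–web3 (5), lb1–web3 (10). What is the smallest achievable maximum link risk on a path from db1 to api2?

7

Some routes from db1 to api2:
db1 → web3 → api1 → mq2 → api2: max(7, 6, 5, 9) = 9
db1 → web3 → api1 → lb1 → api2: max(7, 6, 2, 2) = 7
db1 → web3 → auth1 → lb1 → api2: max(7, 5, 7, 2) = 7
db1 → web3 → api1 → lb1 → auth1 → api2: max(7, 6, 2, 7, 9) = 9
db1 → web3 → auth1 → api2: max(7, 5, 9) = 9
db1 → web3 → api1 → api2: max(7, 6, 9) = 9
Smallest bottleneck: 7.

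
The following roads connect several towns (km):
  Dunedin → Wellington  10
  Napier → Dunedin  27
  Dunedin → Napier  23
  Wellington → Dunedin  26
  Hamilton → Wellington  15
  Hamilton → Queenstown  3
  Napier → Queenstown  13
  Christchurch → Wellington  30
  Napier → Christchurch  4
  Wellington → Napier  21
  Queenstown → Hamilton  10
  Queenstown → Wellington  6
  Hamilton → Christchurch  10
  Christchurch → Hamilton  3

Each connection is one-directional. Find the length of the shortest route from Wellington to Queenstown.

31

Candidate routes:
Wellington→Dunedin→Napier→Christchurch→Hamilton→Queenstown: 26 + 23 + 4 + 3 + 3 = 59
Wellington→Napier→Queenstown: 21 + 13 = 34
Wellington→Napier→Christchurch→Hamilton→Queenstown: 21 + 4 + 3 + 3 = 31
Wellington→Dunedin→Napier→Queenstown: 26 + 23 + 13 = 62
Best route has total 31 km.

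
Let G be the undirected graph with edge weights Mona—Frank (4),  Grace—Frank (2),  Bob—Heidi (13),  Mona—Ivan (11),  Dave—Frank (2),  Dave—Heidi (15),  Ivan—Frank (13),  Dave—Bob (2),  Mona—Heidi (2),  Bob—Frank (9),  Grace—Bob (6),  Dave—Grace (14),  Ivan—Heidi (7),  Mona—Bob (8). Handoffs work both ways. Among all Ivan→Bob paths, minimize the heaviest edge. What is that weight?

Checking several routes:
Ivan-Heidi-Mona-Bob: max(7, 2, 8) = 8
Ivan-Heidi-Mona-Frank-Grace-Bob: max(7, 2, 4, 2, 6) = 7
Ivan-Heidi-Mona-Frank-Dave-Bob: max(7, 2, 4, 2, 2) = 7
The minimum achievable maximum is 7.

7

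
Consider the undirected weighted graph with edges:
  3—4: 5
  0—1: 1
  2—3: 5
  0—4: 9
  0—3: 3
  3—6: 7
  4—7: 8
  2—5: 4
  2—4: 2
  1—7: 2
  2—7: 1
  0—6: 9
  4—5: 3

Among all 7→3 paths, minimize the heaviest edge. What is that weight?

Checking several routes:
7→2→5→4→3: max(1, 4, 3, 5) = 5
7→2→4→3: max(1, 2, 5) = 5
7→2→3: max(1, 5) = 5
7→1→0→3: max(2, 1, 3) = 3
Best route has worst link 3.

3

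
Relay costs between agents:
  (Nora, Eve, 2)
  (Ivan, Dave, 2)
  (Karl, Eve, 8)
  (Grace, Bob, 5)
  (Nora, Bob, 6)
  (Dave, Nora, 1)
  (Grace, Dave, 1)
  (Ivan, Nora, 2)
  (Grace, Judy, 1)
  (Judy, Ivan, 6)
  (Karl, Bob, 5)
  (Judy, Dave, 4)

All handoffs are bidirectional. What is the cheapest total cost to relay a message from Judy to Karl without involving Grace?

15

Comparing a few candidate routes:
Judy - Dave - Ivan - Nora - Eve - Karl: 4 + 2 + 2 + 2 + 8 = 18
Judy - Ivan - Nora - Eve - Karl: 6 + 2 + 2 + 8 = 18
Judy - Dave - Nora - Eve - Karl: 4 + 1 + 2 + 8 = 15
Judy - Dave - Nora - Bob - Karl: 4 + 1 + 6 + 5 = 16
Shortest: 15.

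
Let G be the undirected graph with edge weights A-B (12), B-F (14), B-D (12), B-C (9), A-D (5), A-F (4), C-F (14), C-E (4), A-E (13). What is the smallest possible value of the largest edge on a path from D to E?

12

Checking several routes:
D → A → B → C → E: max(5, 12, 9, 4) = 12
D → B → C → E: max(12, 9, 4) = 12
D → B → A → E: max(12, 12, 13) = 13
Best route has worst link 12.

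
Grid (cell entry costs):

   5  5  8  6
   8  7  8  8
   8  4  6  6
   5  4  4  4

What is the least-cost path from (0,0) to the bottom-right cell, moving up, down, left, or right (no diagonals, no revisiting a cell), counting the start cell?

33

One optimal route is (0,0)→(0,1)→(1,1)→(2,1)→(3,1)→(3,2)→(3,3).
Its cost is 5 + 5 + 7 + 4 + 4 + 4 + 4 = 33.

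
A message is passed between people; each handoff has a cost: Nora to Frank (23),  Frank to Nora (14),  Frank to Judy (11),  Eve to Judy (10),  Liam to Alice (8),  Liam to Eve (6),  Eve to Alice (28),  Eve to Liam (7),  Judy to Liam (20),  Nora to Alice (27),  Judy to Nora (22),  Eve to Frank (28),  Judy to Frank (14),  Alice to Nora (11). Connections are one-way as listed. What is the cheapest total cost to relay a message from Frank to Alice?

39

Comparing a few candidate routes:
Frank -> Judy -> Nora -> Alice: 11 + 22 + 27 = 60
Frank -> Nora -> Alice: 14 + 27 = 41
Frank -> Judy -> Liam -> Alice: 11 + 20 + 8 = 39
Best route has total 39.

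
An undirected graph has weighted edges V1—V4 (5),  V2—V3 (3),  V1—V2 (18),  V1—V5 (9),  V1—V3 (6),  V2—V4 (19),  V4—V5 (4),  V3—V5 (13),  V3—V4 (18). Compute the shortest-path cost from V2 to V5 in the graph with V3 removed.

23

Comparing a few candidate routes:
V2 → V1 → V4 → V5: 18 + 5 + 4 = 27
V2 → V1 → V5: 18 + 9 = 27
V2 → V4 → V5: 19 + 4 = 23
The minimum is 23.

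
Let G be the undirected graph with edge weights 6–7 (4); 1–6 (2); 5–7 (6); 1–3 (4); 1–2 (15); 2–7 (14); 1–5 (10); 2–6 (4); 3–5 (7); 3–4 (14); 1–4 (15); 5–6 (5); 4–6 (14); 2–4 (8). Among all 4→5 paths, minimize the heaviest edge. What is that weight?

Some routes from 4 to 5:
4 -> 2 -> 6 -> 1 -> 3 -> 5: max(8, 4, 2, 4, 7) = 8
4 -> 2 -> 6 -> 1 -> 5: max(8, 4, 2, 10) = 10
4 -> 2 -> 6 -> 7 -> 5: max(8, 4, 4, 6) = 8
4 -> 2 -> 6 -> 5: max(8, 4, 5) = 8
The minimum achievable maximum is 8.

8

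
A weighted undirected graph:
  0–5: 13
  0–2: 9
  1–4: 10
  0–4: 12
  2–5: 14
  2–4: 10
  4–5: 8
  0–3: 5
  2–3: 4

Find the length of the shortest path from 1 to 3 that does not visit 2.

Routes from 1 to 3 avoiding 2:
1→4→5→0→3: 10 + 8 + 13 + 5 = 36
1→4→0→3: 10 + 12 + 5 = 27
Best route has total 27.

27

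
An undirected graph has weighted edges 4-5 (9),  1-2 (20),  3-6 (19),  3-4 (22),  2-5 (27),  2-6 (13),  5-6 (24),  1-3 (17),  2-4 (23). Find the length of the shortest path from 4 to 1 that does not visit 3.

43

Routes from 4 to 1 avoiding 3:
4-2-1: 23 + 20 = 43
4-5-6-2-1: 9 + 24 + 13 + 20 = 66
4-5-2-1: 9 + 27 + 20 = 56
Best route has total 43.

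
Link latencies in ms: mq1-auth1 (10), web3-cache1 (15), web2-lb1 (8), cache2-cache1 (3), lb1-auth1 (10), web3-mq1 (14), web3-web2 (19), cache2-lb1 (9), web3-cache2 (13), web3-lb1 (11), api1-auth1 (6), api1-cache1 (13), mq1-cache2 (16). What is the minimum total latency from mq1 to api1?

16

A few of the mq1→api1 routes:
mq1 -> web3 -> cache2 -> cache1 -> api1: 14 + 13 + 3 + 13 = 43
mq1 -> cache2 -> lb1 -> auth1 -> api1: 16 + 9 + 10 + 6 = 41
mq1 -> auth1 -> api1: 10 + 6 = 16
mq1 -> cache2 -> cache1 -> api1: 16 + 3 + 13 = 32
mq1 -> web3 -> lb1 -> auth1 -> api1: 14 + 11 + 10 + 6 = 41
mq1 -> web3 -> cache1 -> api1: 14 + 15 + 13 = 42
Best route has total 16 ms.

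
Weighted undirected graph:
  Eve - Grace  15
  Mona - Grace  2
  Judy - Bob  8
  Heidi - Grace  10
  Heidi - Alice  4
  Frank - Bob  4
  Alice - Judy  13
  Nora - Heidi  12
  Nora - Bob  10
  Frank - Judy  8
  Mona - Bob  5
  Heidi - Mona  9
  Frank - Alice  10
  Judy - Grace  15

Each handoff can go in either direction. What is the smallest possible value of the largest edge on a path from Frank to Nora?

10

Checking several routes:
Frank → Alice → Heidi → Mona → Bob → Nora: max(10, 4, 9, 5, 10) = 10
Frank → Judy → Bob → Mona → Grace → Heidi → Nora: max(8, 8, 5, 2, 10, 12) = 12
Frank → Bob → Nora: max(4, 10) = 10
Frank → Alice → Heidi → Grace → Mona → Bob → Nora: max(10, 4, 10, 2, 5, 10) = 10
Frank → Judy → Bob → Nora: max(8, 8, 10) = 10
Frank → Judy → Bob → Mona → Heidi → Nora: max(8, 8, 5, 9, 12) = 12
Smallest bottleneck: 10.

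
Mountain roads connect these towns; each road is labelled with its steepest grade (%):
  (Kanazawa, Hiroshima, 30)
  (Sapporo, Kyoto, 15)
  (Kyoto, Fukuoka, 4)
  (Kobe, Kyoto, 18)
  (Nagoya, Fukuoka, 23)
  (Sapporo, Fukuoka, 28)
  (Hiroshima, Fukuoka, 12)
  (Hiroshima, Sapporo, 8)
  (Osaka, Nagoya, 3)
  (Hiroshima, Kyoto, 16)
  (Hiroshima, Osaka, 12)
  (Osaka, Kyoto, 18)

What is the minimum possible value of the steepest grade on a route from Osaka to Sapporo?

12

Checking several routes:
Osaka - Hiroshima - Kyoto - Sapporo: max(12, 16, 15) = 16
Osaka - Kyoto - Sapporo: max(18, 15) = 18
Osaka - Hiroshima - Sapporo: max(12, 8) = 12
Osaka - Hiroshima - Fukuoka - Kyoto - Sapporo: max(12, 12, 4, 15) = 15
Osaka - Kyoto - Fukuoka - Hiroshima - Sapporo: max(18, 4, 12, 8) = 18
Smallest bottleneck: 12%.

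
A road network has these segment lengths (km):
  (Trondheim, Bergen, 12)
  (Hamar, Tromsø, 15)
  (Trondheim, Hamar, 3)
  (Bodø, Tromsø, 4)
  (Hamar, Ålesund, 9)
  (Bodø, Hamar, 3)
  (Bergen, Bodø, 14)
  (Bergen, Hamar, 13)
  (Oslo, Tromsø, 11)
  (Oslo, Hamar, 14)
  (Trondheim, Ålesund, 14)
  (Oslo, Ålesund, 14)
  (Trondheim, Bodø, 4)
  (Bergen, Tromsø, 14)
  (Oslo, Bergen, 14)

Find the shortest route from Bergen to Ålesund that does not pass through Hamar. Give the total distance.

26

Some routes from Bergen to Ålesund avoiding Hamar:
Bergen -> Bodø -> Trondheim -> Ålesund: 14 + 4 + 14 = 32
Bergen -> Oslo -> Ålesund: 14 + 14 = 28
Bergen -> Tromsø -> Oslo -> Ålesund: 14 + 11 + 14 = 39
Bergen -> Trondheim -> Ålesund: 12 + 14 = 26
Bergen -> Tromsø -> Bodø -> Trondheim -> Ålesund: 14 + 4 + 4 + 14 = 36
Shortest: 26 km.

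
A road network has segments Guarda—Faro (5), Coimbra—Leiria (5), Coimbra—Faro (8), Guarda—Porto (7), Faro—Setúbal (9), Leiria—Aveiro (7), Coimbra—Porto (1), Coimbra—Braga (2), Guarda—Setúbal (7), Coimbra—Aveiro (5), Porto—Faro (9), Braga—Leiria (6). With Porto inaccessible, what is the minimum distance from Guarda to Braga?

Comparing a few candidate routes:
Guarda→Faro→Coimbra→Leiria→Braga: 5 + 8 + 5 + 6 = 24
Guarda→Faro→Coimbra→Braga: 5 + 8 + 2 = 15
Guarda→Setúbal→Faro→Coimbra→Braga: 7 + 9 + 8 + 2 = 26
Best route has total 15.

15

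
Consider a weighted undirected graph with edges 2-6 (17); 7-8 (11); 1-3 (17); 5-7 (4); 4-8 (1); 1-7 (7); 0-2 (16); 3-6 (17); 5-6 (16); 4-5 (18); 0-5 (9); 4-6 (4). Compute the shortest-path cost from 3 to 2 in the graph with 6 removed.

Paths from 3 to 2 avoiding 6:
3 - 1 - 7 - 5 - 0 - 2: 17 + 7 + 4 + 9 + 16 = 53
3 - 1 - 7 - 8 - 4 - 5 - 0 - 2: 17 + 7 + 11 + 1 + 18 + 9 + 16 = 79
Shortest: 53.

53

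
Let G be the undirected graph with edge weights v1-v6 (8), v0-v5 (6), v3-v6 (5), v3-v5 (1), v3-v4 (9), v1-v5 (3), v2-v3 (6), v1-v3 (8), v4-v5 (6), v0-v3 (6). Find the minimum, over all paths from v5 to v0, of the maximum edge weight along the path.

6

Paths from v5 to v0:
v5-v3-v0: max(1, 6) = 6
v5-v1-v3-v0: max(3, 8, 6) = 8
v5-v0: max(6) = 6
v5-v4-v3-v0: max(6, 9, 6) = 9
v5-v1-v6-v3-v0: max(3, 8, 5, 6) = 8
The minimum achievable maximum is 6.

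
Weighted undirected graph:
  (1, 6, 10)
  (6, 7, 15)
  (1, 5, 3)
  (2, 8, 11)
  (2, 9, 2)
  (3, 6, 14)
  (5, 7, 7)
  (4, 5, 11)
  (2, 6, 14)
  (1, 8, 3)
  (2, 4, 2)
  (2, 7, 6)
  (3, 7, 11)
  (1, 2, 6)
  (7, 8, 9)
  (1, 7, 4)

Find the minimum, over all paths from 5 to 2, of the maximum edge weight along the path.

A few of the 5→2 routes:
5→7→2: max(7, 6) = 7
5→1→2: max(3, 6) = 6
5→7→1→2: max(7, 4, 6) = 7
5→7→8→1→2: max(7, 9, 3, 6) = 9
5→1→7→2: max(3, 4, 6) = 6
Smallest bottleneck: 6.

6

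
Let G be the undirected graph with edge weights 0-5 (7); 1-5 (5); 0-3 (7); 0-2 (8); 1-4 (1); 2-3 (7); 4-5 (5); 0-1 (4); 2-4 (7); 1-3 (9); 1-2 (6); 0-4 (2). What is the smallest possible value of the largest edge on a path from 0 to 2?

Comparing a few candidate routes:
0 → 1 → 2: max(4, 6) = 6
0 → 5 → 1 → 4 → 2: max(7, 5, 1, 7) = 7
0 → 5 → 1 → 2: max(7, 5, 6) = 7
0 → 4 → 1 → 2: max(2, 1, 6) = 6
0 → 4 → 5 → 1 → 2: max(2, 5, 5, 6) = 6
Best route has worst link 6.

6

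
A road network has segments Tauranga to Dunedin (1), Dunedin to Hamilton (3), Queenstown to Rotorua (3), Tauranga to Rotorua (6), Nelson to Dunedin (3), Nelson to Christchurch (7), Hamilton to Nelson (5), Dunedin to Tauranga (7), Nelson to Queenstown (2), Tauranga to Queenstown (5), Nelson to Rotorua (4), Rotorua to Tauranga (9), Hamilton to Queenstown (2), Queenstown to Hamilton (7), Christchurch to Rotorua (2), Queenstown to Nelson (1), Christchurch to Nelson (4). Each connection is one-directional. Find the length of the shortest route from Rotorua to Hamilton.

13

Routes from Rotorua to Hamilton:
Rotorua - Tauranga - Queenstown - Nelson - Dunedin - Hamilton: 9 + 5 + 1 + 3 + 3 = 21
Rotorua - Tauranga - Queenstown - Hamilton: 9 + 5 + 7 = 21
Rotorua - Tauranga - Dunedin - Hamilton: 9 + 1 + 3 = 13
Best route has total 13 mi.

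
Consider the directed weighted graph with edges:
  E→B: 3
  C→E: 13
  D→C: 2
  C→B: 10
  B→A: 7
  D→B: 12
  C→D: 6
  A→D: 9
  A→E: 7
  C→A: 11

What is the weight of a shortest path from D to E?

15

Paths from D to E:
D - B - A - E: 12 + 7 + 7 = 26
D - C - E: 2 + 13 = 15
D - C - A - E: 2 + 11 + 7 = 20
D - C - B - A - E: 2 + 10 + 7 + 7 = 26
Best route has total 15.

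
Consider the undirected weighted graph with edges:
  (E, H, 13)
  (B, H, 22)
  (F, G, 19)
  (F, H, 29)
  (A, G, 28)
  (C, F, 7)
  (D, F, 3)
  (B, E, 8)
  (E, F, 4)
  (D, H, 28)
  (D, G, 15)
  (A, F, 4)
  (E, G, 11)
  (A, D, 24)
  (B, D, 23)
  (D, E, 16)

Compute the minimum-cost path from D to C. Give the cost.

Checking several routes:
D-A-F-C: 24 + 4 + 7 = 35
D-E-F-C: 16 + 4 + 7 = 27
D-F-C: 3 + 7 = 10
D-G-E-F-C: 15 + 11 + 4 + 7 = 37
The minimum is 10.

10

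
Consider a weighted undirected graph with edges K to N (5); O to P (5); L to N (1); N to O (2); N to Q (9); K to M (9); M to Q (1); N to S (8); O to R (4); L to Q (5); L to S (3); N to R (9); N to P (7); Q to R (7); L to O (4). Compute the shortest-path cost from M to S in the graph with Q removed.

18

Routes from M to S avoiding Q:
M → K → N → S: 9 + 5 + 8 = 22
M → K → N → P → O → L → S: 9 + 5 + 7 + 5 + 4 + 3 = 33
M → K → N → O → L → S: 9 + 5 + 2 + 4 + 3 = 23
M → K → N → L → S: 9 + 5 + 1 + 3 = 18
M → K → N → R → O → L → S: 9 + 5 + 9 + 4 + 4 + 3 = 34
Best route has total 18.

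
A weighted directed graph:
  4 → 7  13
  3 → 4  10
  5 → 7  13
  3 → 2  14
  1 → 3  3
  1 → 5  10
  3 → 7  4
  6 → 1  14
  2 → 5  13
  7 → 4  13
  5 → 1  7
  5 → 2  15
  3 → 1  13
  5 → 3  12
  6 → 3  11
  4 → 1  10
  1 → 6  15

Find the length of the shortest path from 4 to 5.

Routes from 4 to 5:
4 - 1 - 3 - 2 - 5: 10 + 3 + 14 + 13 = 40
4 - 1 - 5: 10 + 10 = 20
4 - 1 - 6 - 3 - 2 - 5: 10 + 15 + 11 + 14 + 13 = 63
The minimum is 20.

20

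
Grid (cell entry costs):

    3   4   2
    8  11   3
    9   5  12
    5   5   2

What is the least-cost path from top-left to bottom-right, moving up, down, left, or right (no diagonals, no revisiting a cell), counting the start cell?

Take [0,0] → [0,1] → [0,2] → [1,2] → [2,2] → [3,2] for a total of 3 + 4 + 2 + 3 + 12 + 2 = 26.

26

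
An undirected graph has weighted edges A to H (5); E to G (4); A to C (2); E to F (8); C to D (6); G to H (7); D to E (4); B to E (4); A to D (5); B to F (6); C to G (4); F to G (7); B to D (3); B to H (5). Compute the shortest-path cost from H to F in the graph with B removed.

14

Comparing a few candidate routes:
H→G→E→F: 7 + 4 + 8 = 19
H→A→C→G→F: 5 + 2 + 4 + 7 = 18
H→A→D→E→F: 5 + 5 + 4 + 8 = 22
H→G→F: 7 + 7 = 14
Shortest: 14.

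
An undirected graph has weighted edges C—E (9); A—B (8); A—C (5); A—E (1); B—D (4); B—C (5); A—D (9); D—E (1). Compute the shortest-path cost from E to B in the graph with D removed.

Comparing a few candidate routes:
E → A → B: 1 + 8 = 9
E → A → C → B: 1 + 5 + 5 = 11
E → C → B: 9 + 5 = 14
Shortest: 9.

9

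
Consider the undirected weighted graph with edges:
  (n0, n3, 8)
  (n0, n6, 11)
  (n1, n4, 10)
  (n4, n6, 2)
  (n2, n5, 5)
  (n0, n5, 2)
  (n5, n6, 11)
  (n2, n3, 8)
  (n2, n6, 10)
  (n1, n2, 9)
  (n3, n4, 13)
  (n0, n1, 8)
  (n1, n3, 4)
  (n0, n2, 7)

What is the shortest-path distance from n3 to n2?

Some routes from n3 to n2:
n3→n1→n0→n2: 4 + 8 + 7 = 19
n3→n0→n5→n2: 8 + 2 + 5 = 15
n3→n1→n2: 4 + 9 = 13
n3→n0→n2: 8 + 7 = 15
n3→n2: 8
Shortest: 8.

8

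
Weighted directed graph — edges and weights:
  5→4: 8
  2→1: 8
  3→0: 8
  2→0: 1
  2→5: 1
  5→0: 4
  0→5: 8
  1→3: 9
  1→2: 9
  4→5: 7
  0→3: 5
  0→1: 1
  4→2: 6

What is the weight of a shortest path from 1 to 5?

10

Candidate routes:
1 - 2 - 5: 9 + 1 = 10
1 - 3 - 0 - 5: 9 + 8 + 8 = 25
1 - 2 - 0 - 5: 9 + 1 + 8 = 18
The minimum is 10.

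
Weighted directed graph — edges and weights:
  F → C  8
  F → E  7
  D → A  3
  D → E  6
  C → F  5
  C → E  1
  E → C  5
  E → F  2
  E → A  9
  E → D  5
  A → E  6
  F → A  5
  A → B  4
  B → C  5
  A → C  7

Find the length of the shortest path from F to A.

5

Checking several routes:
F - E - A: 7 + 9 = 16
F - A: 5
F - E - D - A: 7 + 5 + 3 = 15
F - C - E - D - A: 8 + 1 + 5 + 3 = 17
Shortest: 5.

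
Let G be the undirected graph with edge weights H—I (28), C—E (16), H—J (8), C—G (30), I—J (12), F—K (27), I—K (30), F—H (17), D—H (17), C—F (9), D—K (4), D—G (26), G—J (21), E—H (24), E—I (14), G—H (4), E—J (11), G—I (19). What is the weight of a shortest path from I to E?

A few of the I→E routes:
I → J → H → E: 12 + 8 + 24 = 44
I → E: 14
I → G → H → E: 19 + 4 + 24 = 47
I → J → E: 12 + 11 = 23
I → G → H → J → E: 19 + 4 + 8 + 11 = 42
Shortest: 14.

14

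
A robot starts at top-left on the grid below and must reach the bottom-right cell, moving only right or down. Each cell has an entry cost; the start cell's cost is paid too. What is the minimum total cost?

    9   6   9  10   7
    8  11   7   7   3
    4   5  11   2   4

43

Best path: [0,0] → [1,0] → [2,0] → [2,1] → [2,2] → [2,3] → [2,4]
Cost: 9 + 8 + 4 + 5 + 11 + 2 + 4 = 43
(Top row then right column would cost 48.)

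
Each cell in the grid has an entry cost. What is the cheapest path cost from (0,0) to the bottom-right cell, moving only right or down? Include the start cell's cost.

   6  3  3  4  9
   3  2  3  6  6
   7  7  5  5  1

25

Take r0c0 r0c1 r1c1 r1c2 r2c2 r2c3 r2c4 for a total of 6 + 3 + 2 + 3 + 5 + 5 + 1 = 25.
For comparison, the top-then-right route costs 32.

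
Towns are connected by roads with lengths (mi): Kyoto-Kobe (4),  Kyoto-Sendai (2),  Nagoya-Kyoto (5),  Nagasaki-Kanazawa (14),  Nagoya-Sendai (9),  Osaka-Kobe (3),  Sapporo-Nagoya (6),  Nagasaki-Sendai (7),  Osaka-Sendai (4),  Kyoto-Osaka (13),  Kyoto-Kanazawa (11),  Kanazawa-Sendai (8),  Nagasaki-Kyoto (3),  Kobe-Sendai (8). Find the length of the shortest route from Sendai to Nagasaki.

Checking several routes:
Sendai → Kobe → Kyoto → Nagasaki: 8 + 4 + 3 = 15
Sendai → Nagasaki: 7
Sendai → Kyoto → Nagasaki: 2 + 3 = 5
Sendai → Osaka → Kobe → Kyoto → Nagasaki: 4 + 3 + 4 + 3 = 14
Sendai → Nagoya → Kyoto → Nagasaki: 9 + 5 + 3 = 17
Best route has total 5 mi.

5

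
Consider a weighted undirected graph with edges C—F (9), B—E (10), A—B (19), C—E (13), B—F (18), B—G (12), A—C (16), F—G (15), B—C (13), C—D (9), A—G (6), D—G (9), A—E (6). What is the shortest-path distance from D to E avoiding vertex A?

22

Some routes from D to E avoiding A:
D -> C -> B -> E: 9 + 13 + 10 = 32
D -> C -> E: 9 + 13 = 22
D -> G -> B -> E: 9 + 12 + 10 = 31
Best route has total 22.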